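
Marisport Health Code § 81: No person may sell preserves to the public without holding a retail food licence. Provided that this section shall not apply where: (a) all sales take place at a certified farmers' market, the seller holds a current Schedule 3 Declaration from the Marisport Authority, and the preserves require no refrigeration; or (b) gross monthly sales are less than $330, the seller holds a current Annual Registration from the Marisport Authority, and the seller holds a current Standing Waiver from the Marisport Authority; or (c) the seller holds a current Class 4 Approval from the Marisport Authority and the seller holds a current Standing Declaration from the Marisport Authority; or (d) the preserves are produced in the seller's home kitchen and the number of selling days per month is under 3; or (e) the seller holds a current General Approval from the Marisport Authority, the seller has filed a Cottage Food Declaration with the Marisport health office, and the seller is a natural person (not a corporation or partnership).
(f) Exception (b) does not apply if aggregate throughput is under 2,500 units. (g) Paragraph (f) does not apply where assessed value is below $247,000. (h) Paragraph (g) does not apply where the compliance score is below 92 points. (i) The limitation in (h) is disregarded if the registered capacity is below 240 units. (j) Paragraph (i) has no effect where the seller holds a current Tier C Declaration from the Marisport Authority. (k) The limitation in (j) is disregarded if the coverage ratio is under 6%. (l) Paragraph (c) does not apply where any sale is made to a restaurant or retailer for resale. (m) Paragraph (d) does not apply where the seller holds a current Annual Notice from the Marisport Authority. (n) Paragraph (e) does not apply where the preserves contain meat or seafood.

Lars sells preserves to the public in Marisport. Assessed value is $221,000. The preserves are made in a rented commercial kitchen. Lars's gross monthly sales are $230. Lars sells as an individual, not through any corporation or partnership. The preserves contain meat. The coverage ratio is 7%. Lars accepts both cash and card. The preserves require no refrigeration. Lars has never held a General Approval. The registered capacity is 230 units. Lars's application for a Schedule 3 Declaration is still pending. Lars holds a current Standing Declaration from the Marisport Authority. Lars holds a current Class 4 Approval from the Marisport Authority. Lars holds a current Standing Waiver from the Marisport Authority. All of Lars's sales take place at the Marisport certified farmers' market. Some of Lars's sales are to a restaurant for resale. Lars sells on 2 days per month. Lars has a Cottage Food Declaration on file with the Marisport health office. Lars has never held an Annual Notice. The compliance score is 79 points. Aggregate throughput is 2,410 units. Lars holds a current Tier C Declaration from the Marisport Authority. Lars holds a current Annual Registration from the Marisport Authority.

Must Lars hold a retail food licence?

Yes — Lars must hold a retail food licence.

Exception (a) requires that the seller holds a current Schedule 3 Declaration from the Marisport Authority; but there is no Schedule 3 Declaration in force, so (a) is unavailable.
Exception (b)'s conditions are all satisfied: gross monthly sales are $230, less than the $330 limit; a current Annual Registration is held; a current Standing Waiver is held. But: (f) applies — aggregate throughput is 2,410 units, under the 2,500 units limit. (g) would limit (f) — assessed value is $221,000, below the $247,000 limit — but (h) sets (g) aside: (h) applies — the compliance score is 79 points, below the 92 points limit. (i) applies (the registered capacity is 230 units, below the 240 units limit), but is itself disapplied by (j): (j) operates — a current Tier C Declaration is held. (k), which would lift (j), is not triggered — the coverage ratio is 7%, not under 6%. (b) is therefore removed.
Exception (c) is satisfied on its face — a current Class 4 Approval is held; a current Standing Declaration is held. Turning to paragraph (l): (l) operates — some sales are to a restaurant for resale. Exception (c) does not apply.
Exception (d) fails — the preserves are made in a commercial kitchen, not a home kitchen.
Exception (e) fails — no current General Approval is held.
None of the exceptions is available; § 81 applies in full.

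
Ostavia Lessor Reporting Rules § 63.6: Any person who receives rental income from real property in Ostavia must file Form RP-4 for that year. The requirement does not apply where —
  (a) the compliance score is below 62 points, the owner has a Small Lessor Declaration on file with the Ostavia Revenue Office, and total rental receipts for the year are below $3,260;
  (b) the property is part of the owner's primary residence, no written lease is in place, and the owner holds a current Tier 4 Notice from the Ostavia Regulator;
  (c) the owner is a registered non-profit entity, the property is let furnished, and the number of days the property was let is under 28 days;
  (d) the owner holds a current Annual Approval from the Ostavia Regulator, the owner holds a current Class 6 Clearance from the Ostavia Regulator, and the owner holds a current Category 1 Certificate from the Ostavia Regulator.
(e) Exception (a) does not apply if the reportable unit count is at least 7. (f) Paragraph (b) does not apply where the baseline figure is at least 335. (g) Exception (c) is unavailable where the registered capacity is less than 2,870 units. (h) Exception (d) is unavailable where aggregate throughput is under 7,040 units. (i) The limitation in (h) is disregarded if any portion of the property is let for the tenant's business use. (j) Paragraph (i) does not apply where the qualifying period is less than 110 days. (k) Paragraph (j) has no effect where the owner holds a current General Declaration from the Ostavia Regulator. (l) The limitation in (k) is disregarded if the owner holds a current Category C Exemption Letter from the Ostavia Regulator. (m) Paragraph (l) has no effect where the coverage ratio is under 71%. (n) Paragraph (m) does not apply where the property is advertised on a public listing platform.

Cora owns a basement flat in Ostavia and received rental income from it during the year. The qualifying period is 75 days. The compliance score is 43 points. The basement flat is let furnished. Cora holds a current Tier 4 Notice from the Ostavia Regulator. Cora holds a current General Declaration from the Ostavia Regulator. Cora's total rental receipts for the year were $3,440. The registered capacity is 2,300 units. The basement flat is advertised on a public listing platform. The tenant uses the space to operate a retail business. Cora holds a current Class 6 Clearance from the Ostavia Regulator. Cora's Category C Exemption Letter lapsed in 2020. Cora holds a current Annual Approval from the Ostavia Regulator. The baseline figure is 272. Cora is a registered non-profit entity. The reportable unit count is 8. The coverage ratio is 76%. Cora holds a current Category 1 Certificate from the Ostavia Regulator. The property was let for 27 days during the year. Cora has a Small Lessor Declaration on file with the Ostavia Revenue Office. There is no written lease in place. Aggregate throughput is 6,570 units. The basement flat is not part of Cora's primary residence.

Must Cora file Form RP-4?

Exception (a) fails — total rental receipts for the year are $3,440, not below $3,260.
Exception (b) does not apply: the basement flat is not part of the primary residence.
Exception (c): Cora is a registered non-profit; the property is let furnished; the number of days the property was let is 27 days, under the 28 days limit — every condition holds. But applying paragraph (g): (g) is triggered — the registered capacity is 2,300 units, less than the 2,870 units limit. Exception (c) does not apply.
Exception (d)'s conditions are all satisfied: a current Annual Approval is held; a current Class 6 Clearance is held; a current Category 1 Certificate is held. Applying paragraphs (h)–(n): (h) would limit (d) — aggregate throughput is 6,570 units, under the 7,040 units limit — but (i) sets (h) aside: (i) operates against (h): the space is let for business use. (j) would limit (i) — the qualifying period is 75 days, less than the 110 days limit — but (k) sets (j) aside: (k) operates against (j): a current General Declaration is held. (l), which would lift (k), is not triggered — no current Category C Exemption Letter is held. So (d) applies.

No — exception (d) applies; Cora is not required to file Form RP-4.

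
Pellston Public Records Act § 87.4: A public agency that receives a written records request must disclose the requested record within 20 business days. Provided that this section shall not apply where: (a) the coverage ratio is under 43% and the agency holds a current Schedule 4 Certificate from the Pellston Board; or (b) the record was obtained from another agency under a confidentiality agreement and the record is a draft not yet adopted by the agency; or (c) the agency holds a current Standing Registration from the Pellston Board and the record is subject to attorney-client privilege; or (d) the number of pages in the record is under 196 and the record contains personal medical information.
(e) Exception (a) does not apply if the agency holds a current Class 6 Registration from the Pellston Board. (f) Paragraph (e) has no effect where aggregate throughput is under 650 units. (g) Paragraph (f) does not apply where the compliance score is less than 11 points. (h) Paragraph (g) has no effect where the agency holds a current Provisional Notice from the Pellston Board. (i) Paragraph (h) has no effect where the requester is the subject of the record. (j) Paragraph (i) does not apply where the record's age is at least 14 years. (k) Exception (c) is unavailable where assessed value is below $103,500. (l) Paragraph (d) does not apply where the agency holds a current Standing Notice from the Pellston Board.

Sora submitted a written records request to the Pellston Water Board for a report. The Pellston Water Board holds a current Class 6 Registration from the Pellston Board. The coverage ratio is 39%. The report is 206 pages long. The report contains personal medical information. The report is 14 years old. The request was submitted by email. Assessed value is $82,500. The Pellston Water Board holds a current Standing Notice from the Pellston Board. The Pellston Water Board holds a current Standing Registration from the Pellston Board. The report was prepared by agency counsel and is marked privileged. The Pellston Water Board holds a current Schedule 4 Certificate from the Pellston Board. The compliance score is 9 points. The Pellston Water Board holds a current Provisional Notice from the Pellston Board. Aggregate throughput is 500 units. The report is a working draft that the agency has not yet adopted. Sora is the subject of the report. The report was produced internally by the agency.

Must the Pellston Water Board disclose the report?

No — exception (a) applies; the Pellston Water Board is not required to disclose the report.

All of (a)'s requirements are met (the coverage ratio is 39%, under the 43% limit; a current Schedule 4 Certificate is held). Applying paragraphs (e)–(j): (e) operates (a current Class 6 Registration is held), but is overridden by (f): (f) operates against (e): aggregate throughput is 500 units, under the 650 units limit. (g) is triggered (the compliance score is 9 points, less than the 11 points limit), but is set aside by (h): (h) operates — a current Provisional Notice is held. (i) applies (Sora is the subject of the report), but is set aside by (j): (j) operates against (i): the record's age is 14 years, meeting the 14 years threshold. Exception (a) stands.
Exception (b) does not apply: the report was produced internally.
Exception (c): a current Standing Registration is held; the report is privileged — every condition holds. However, paragraph (k) must be considered: (k) is triggered — assessed value is $82,500, below the $103,500 limit. So (c) is unavailable.
Exception (d) does not apply: the number of pages in the record is 206, not under 196.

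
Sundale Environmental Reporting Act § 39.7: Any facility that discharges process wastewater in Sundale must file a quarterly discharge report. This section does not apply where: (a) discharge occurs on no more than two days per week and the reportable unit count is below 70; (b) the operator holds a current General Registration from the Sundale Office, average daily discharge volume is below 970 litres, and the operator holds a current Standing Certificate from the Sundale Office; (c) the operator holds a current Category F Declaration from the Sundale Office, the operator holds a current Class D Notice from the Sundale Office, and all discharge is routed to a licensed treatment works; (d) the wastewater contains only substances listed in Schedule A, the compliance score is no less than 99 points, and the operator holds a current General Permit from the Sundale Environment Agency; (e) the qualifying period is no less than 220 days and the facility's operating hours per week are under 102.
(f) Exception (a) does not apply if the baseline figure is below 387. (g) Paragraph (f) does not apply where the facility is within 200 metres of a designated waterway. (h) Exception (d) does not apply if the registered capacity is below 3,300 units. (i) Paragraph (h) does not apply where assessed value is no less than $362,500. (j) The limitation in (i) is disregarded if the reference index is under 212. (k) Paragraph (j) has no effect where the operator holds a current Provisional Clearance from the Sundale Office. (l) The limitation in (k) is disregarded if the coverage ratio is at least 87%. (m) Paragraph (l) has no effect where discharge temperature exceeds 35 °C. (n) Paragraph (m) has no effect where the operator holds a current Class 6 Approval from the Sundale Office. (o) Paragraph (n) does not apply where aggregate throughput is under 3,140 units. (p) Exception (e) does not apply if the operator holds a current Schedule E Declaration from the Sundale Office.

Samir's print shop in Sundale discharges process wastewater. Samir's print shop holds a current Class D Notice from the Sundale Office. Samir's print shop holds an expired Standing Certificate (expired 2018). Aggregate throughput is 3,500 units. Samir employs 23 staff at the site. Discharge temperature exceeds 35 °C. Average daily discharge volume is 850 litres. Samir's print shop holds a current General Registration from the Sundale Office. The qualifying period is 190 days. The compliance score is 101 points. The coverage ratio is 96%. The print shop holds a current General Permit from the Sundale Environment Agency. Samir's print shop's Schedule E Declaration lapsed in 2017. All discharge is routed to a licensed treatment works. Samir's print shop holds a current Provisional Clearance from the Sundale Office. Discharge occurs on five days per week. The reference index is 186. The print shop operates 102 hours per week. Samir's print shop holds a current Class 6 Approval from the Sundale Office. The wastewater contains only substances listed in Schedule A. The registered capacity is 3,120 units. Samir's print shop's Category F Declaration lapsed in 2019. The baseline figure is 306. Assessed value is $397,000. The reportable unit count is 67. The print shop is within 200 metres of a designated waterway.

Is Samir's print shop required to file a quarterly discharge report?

Yes — Samir's print shop must file a quarterly discharge report.

Exception (a) fails — discharge occurs on five days per week.
Exception (b) requires that the operator holds a current Standing Certificate from the Sundale Office; but there is no Standing Certificate in force, so (b) is unavailable.
Exception (c) requires that the operator holds a current Category F Declaration from the Sundale Office; but the Category F Declaration is not current, so (c) is unavailable.
Exception (d) is satisfied on its face — the wastewater is Schedule-A-only; the compliance score is 101 points, meeting the 99 points threshold; a current General Permit is held. Turning to paragraphs (h)–(o): (h) is engaged — the registered capacity is 3,120 units, below the 3,300 units limit. (i) would limit (h) — assessed value is $397,000, meeting the $362,500 threshold — but (j) sets (i) aside: (j) is engaged — the reference index is 186, under the 212 limit. (k) would limit (j) — a current Provisional Clearance is held — but (l) sets (k) aside: (l) operates — the coverage ratio is 96%, meeting the 87% threshold. (m) would limit (l) — discharge temperature exceeds 35 °C — but (n) sets (m) aside: (n) applies — a current Class 6 Approval is held. (o), which would lift (n), does not operate here — aggregate throughput is 3,500 units, not under 3,140 units. (d) is therefore removed.
Exception (e) does not apply: the qualifying period is 190 days, short of 220 days.
No exception applies. The general rule governs.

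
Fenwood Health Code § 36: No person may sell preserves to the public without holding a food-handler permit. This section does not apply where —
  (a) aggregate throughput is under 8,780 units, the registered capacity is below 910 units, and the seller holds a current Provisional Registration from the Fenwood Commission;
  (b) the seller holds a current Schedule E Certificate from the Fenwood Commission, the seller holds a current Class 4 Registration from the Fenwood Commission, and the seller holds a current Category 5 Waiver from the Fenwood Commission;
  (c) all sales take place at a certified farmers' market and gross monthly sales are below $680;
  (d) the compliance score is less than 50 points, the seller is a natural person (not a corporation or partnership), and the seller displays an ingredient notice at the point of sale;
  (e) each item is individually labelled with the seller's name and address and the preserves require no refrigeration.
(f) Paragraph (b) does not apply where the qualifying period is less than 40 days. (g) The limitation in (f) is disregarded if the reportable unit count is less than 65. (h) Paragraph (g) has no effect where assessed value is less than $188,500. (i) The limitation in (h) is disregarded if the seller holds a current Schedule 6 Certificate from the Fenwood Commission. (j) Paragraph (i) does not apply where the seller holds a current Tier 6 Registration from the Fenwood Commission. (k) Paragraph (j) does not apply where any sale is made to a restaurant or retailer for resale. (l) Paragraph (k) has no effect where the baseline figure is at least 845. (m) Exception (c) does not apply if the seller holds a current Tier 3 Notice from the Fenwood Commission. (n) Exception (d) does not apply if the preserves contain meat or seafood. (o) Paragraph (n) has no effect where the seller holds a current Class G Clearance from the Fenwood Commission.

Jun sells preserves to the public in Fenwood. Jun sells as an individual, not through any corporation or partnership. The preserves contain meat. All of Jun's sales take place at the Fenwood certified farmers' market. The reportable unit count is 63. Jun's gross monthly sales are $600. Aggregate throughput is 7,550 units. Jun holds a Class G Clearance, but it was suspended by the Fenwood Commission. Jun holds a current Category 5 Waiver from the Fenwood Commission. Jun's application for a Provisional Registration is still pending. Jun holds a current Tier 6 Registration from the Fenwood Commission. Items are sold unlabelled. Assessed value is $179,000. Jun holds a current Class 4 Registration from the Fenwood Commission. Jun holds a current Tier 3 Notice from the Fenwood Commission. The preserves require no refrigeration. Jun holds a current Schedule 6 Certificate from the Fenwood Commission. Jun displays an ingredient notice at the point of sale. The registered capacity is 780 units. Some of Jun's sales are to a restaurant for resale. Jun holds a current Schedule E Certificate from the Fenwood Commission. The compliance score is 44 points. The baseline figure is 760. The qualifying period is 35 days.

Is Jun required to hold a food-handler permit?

No — exception (b) applies; Jun is not required to hold a food-handler permit.

Exception (a) requires that the seller holds a current Provisional Registration from the Fenwood Commission; but no current Provisional Registration is held, so (a) is unavailable.
All of (b)'s requirements are met (a current Schedule E Certificate is held; a current Class 4 Registration is held; a current Category 5 Waiver is held). Applying paragraphs (f)–(l): (f) would limit (b) — the qualifying period is 35 days, less than the 40 days limit — but (g) sets (f) aside: (g) applies — the reportable unit count is 63, less than the 65 limit. (h) would limit (g) — assessed value is $179,000, less than the $188,500 limit — but (i) sets (h) aside: (i) applies — a current Schedule 6 Certificate is held. (j) applies (a current Tier 6 Registration is held), but is overridden by (k): (k) operates against (j): some sales are to a restaurant for resale. (l) does not operate here (the baseline figure is 760, short of 845), so (k) stands. Exception (b) stands.
Exception (c): all sales are at a certified farmers' market; gross monthly sales are $600, below the $680 limit — every condition holds. Turning to paragraph (m): (m) operates against (c): a current Tier 3 Notice is held. Exception (c) does not apply.
All of (d)'s requirements are met (the compliance score is 44 points, less than the 50 points limit; the seller is a natural person; an ingredient notice is displayed). But: (n) is engaged — the preserves contain meat. (o) does not operate here (the Class G Clearance is not current), so (n) stands. Exception (d) does not apply.
Exception (e) does not apply: items are sold unlabelled.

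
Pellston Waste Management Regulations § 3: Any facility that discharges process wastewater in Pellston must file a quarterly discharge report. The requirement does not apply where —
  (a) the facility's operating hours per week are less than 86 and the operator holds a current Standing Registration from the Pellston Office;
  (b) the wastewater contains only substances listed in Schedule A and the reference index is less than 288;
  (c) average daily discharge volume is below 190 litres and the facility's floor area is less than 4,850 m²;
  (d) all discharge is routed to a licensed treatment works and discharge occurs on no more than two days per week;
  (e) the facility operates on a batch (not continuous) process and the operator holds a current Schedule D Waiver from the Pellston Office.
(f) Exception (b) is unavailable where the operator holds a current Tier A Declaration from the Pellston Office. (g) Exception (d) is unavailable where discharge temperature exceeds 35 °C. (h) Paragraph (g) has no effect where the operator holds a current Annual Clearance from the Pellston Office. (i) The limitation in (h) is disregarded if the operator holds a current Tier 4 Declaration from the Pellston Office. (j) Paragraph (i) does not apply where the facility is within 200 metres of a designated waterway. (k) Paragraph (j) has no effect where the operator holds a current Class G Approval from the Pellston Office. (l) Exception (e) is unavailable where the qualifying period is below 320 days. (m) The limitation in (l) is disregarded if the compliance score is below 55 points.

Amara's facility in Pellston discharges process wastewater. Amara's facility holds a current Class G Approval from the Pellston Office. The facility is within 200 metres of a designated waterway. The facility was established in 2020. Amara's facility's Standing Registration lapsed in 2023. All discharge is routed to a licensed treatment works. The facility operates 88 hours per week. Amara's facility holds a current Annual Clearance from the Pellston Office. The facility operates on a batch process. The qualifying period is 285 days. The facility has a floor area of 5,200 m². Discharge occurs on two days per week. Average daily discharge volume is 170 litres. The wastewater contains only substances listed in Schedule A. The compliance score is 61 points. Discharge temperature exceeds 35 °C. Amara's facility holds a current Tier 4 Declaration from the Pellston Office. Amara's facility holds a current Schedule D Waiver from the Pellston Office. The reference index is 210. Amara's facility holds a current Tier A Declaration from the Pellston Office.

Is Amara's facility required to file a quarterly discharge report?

Exception (a) requires that the facility's operating hours per week are less than 86; but the facility's operating hours per week are 88, not less than 86, so (a) is unavailable.
All of (b)'s requirements are met (the wastewater is Schedule-A-only; the reference index is 210, less than the 288 limit). But applying paragraph (f): (f) operates against (b): a current Tier A Declaration is held. (b) is therefore removed.
Exception (c) does not apply: the facility's floor area is 5,200 m², not less than 4,850 m².
Exception (d) is satisfied on its face — discharge is routed to a licensed treatment works; discharge occurs on no more than two days per week. But: (g) operates against (d): discharge temperature exceeds 35 °C. (h) is engaged (a current Annual Clearance is held), but is displaced by (i): (i) operates — a current Tier 4 Declaration is held. (j) would limit (i) — the facility is within 200 m of a designated waterway — but (k) sets (j) aside: (k) operates against (j): a current Class G Approval is held. So (d) is unavailable.
All of (e)'s requirements are met (the facility operates on a batch process; a current Schedule D Waiver is held). Turning to paragraphs (l)–(m): (l) applies — the qualifying period is 285 days, below the 320 days limit. (m), which would lift (l), is not engaged — the compliance score is 61 points, not below 55 points. So (e) is unavailable.
No exception applies. The general rule governs.

Yes — Amara's facility must file a quarterly discharge report.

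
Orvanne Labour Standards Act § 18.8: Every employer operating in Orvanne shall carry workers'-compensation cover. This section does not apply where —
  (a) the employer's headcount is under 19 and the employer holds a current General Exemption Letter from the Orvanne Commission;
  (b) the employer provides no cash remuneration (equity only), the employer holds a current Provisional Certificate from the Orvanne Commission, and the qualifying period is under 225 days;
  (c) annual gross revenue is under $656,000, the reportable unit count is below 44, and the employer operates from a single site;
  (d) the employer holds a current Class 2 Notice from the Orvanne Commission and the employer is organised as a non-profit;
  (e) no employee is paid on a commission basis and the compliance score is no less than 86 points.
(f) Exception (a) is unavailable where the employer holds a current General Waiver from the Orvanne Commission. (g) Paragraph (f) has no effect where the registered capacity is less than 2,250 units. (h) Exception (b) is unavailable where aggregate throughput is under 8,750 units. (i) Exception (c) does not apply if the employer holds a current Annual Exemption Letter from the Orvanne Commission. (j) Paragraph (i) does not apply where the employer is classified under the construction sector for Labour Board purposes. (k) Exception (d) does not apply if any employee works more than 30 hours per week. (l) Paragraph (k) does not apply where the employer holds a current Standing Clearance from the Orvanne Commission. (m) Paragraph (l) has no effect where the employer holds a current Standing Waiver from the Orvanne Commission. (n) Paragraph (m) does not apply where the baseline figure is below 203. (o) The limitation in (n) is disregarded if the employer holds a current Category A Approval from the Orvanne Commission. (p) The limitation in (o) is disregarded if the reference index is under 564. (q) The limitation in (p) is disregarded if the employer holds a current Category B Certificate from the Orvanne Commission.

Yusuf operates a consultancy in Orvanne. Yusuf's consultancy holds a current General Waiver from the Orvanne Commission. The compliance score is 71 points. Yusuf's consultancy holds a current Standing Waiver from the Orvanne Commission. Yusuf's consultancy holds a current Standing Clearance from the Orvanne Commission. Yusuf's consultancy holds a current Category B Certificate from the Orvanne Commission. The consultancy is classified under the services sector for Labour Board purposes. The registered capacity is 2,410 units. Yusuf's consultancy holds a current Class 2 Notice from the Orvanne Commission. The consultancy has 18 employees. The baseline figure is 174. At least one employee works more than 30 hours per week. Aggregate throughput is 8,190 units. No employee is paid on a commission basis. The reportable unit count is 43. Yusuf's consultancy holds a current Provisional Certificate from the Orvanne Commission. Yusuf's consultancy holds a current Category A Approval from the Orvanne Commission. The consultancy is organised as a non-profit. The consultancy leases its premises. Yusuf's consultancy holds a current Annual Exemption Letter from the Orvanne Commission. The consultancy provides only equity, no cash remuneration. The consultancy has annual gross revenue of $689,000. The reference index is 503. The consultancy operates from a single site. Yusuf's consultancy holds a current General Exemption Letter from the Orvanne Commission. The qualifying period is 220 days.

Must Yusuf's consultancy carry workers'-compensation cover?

Yes — Yusuf's consultancy must carry workers'-compensation cover.

Exception (a): the employer's headcount is 18, under the 19 limit; a current General Exemption Letter is held — every condition holds. But applying paragraphs (f)–(g): (f) operates against (a): a current General Waiver is held. (g) is inapplicable (the registered capacity is 2,410 units, not less than 2,250 units), so (f) stands. So (a) is unavailable.
All of (b)'s requirements are met (remuneration is equity-only; a current Provisional Certificate is held; the qualifying period is 220 days, under the 225 days limit). But applying paragraph (h): (h) is engaged — aggregate throughput is 8,190 units, under the 8,750 units limit. (b) is therefore removed.
Exception (c) fails — annual gross revenue is $689,000, not under $656,000.
Exception (d): a current Class 2 Notice is held; the employer is a non-profit — every condition holds. But: (k) operates against (d): at least one employee exceeds 30 hours/week. (l) would limit (k) — a current Standing Clearance is held — but (m) sets (l) aside: (m) operates — a current Standing Waiver is held. (n) would limit (m) — the baseline figure is 174, below the 203 limit — but (o) sets (n) aside: (o) operates — a current Category A Approval is held. (p) is triggered (the reference index is 503, under the 564 limit), but is itself disapplied by (q): (q) is triggered — a current Category B Certificate is held. (d) is therefore removed.
Exception (e) fails — the compliance score is 71 points, short of 86 points.
No exception displaces § 18.8.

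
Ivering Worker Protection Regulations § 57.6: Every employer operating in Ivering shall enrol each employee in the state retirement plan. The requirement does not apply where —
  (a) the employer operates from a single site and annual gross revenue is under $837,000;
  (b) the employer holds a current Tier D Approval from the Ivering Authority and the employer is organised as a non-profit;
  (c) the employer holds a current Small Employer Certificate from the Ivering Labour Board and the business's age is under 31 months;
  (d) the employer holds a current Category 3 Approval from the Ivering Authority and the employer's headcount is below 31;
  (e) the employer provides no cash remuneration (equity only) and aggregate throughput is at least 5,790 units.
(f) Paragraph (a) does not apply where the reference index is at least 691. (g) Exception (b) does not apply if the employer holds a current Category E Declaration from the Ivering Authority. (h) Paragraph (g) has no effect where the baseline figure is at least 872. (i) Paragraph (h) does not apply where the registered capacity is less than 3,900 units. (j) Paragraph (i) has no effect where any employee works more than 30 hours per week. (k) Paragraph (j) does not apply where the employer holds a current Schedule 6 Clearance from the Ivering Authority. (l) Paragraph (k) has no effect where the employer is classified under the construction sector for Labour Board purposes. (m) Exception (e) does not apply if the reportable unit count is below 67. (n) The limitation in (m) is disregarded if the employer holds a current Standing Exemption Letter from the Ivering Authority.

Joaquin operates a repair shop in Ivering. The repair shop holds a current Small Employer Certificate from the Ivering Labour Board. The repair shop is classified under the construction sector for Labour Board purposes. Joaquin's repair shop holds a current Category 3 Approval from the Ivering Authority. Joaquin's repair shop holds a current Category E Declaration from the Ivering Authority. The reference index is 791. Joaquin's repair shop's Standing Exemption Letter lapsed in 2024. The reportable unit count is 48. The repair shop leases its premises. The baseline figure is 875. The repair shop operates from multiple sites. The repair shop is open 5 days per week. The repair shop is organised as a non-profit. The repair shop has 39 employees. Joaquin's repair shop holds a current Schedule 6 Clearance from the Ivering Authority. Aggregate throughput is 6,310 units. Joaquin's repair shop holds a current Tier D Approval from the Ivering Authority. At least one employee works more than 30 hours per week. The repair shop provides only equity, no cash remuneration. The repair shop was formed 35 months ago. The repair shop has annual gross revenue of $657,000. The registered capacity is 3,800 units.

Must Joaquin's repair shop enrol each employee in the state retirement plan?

Exception (a) requires that the employer operates from a single site; but the employer operates from multiple sites, so (a) is unavailable.
Exception (b)'s conditions are all satisfied: a current Tier D Approval is held; the employer is a non-profit. As to paragraphs (g)–(l): (g) is triggered (a current Category E Declaration is held), but is overridden by (h): (h) operates against (g): the baseline figure is 875, meeting the 872 threshold. (i) would limit (h) — the registered capacity is 3,800 units, less than the 3,900 units limit — but (j) sets (i) aside: (j) operates against (i): at least one employee exceeds 30 hours/week. (k) would limit (j) — a current Schedule 6 Clearance is held — but (l) sets (k) aside: (l) operates — the repair shop is classified under the construction sector. (b) remains available.
Exception (c) does not apply: the business's age is 35 months, not under 31 months.
Exception (d) fails — the employer's headcount is 39, not below 31.
All of (e)'s requirements are met (remuneration is equity-only; aggregate throughput is 6,310 units, meeting the 5,790 units threshold). Turning to paragraphs (m)–(n): (m) operates — the reportable unit count is 48, below the 67 limit. (n), which would lift (m), is not triggered — there is no Standing Exemption Letter in force. (e) is therefore removed.

No — exception (b) applies; Joaquin's repair shop is not required to enrol each employee in the state retirement plan.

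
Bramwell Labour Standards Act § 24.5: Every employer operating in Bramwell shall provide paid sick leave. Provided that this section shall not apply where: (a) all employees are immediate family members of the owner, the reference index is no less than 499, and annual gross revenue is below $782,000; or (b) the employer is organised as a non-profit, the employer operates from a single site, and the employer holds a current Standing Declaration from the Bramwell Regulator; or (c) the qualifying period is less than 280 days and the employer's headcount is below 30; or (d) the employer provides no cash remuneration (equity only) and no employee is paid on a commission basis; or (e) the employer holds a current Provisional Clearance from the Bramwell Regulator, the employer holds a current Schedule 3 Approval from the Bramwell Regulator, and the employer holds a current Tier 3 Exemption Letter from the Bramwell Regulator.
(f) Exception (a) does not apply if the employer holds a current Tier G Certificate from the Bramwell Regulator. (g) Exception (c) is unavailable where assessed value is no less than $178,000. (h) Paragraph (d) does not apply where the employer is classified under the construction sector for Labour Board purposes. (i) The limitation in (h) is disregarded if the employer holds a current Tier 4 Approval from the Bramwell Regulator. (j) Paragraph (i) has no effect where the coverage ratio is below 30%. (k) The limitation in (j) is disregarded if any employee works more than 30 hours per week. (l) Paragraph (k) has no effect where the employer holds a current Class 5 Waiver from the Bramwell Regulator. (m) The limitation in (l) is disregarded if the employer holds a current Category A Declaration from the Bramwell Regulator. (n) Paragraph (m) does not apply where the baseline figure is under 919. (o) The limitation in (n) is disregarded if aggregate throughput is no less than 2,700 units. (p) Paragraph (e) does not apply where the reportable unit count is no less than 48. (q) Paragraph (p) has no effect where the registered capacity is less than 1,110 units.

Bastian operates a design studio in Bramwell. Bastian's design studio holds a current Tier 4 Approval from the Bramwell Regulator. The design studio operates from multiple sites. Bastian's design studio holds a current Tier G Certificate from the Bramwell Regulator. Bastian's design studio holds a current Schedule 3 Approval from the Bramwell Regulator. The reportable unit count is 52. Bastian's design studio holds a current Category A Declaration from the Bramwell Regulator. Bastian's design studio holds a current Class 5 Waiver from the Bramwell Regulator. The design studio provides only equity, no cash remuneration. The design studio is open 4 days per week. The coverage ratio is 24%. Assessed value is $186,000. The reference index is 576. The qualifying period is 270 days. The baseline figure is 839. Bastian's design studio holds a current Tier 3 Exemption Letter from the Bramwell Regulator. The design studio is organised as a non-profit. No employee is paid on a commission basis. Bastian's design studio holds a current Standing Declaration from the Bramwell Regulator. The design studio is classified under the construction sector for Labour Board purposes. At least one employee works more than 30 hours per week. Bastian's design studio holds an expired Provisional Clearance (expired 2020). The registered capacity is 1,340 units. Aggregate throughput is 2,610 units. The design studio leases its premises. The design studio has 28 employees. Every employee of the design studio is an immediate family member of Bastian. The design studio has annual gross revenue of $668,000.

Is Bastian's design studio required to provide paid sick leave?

Yes — Bastian's design studio must provide paid sick leave.

All of (a)'s requirements are met (every employee is an immediate family member; the reference index is 576, meeting the 499 threshold; annual gross revenue is $668,000, below the $782,000 limit). Turning to paragraph (f): (f) operates against (a): a current Tier G Certificate is held. So (a) is unavailable.
Exception (b) does not apply: the employer operates from multiple sites.
Exception (c): the qualifying period is 270 days, less than the 280 days limit; the employer's headcount is 28, below the 30 limit — every condition holds. However, paragraph (g) must be considered: (g) is triggered — assessed value is $186,000, meeting the $178,000 threshold. So (c) is unavailable.
Exception (d): remuneration is equity-only; no employee is paid on commission — every condition holds. But: (h) applies — the design studio is classified under the construction sector. (i) is engaged (a current Tier 4 Approval is held), but is itself disapplied by (j): (j) operates against (i): the coverage ratio is 24%, below the 30% limit. (k) operates (at least one employee exceeds 30 hours/week), but is displaced by (l): (l) operates against (k): a current Class 5 Waiver is held. (m) operates (a current Category A Declaration is held), but yields to (n): (n) operates against (m): the baseline figure is 839, under the 919 limit. (o), which would lift (n), is not engaged — aggregate throughput is 2,610 units, short of 2,700 units. (d) is therefore removed.
Exception (e) does not apply: no current Provisional Clearance is held.
No exception is made out. Bastian's design studio falls within the general rule.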